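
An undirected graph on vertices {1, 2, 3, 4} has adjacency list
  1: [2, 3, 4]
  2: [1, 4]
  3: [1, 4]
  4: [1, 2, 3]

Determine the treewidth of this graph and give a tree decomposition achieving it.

Treewidth 2.
Bags: B1 = {1, 2, 4}  B2 = {1, 3, 4}
Tree: B1–B2

Every bag has size at most 3, so the width is 3 − 1 = 2 and tw(G) ≤ 2. Conversely, {1, 2, 4} is a clique of size 3, and the vertices of any clique must share a bag in every tree decomposition; so some bag has ≥ 3 vertices and tw(G) ≥ 2. The upper and lower bounds meet at 2, so that is the treewidth.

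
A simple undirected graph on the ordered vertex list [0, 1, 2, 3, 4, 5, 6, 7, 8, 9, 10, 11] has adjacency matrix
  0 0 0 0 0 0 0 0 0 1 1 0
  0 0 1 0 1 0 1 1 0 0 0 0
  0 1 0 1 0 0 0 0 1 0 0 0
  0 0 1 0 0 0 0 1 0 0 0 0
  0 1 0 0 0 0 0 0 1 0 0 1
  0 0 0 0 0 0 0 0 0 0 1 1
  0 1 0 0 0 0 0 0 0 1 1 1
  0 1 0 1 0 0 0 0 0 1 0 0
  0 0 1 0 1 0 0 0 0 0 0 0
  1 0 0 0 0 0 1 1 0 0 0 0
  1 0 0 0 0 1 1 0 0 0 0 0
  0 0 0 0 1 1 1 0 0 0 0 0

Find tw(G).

A width-3 tree decomposition is:
Bags: B1 = {0, 5, 10, 11}  B2 = {0, 6, 10, 11}  B3 = {0, 6, 9, 11}  B4 = {4, 6, 9, 11}  B5 = {1, 4, 6, 9}  B6 = {1, 4, 7, 9}  B7 = {1, 4, 7, 8}  B8 = {1, 2, 7, 8}  B9 = {2, 3, 7, 8}
Tree: B1–B2, B2–B3, B3–B4, B4–B5, B5–B6, B6–B7, B7–B8, B8–B9
The largest bag has 4 vertices, giving width 3; this decomposition certifies tw(G) ≤ 3. For the lower bound: the 4 vertex sets {0,5,10}, {11}, {6}, {1,4,7,9} are disjoint, each induces a connected subgraph, and every pair is joined by at least one edge of G. Contracting each set to a single vertex therefore yields K_{4} as a minor, and since treewidth is minor-monotone, tw(G) ≥ tw(K_{4}) = 3. Combining the bounds, tw(G) = 3.

3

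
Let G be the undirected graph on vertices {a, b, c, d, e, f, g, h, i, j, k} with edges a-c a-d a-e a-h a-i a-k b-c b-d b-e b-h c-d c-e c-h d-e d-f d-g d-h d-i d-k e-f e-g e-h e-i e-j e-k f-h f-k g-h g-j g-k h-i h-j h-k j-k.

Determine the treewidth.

A width-4 tree decomposition is:
Bags: B1 = {b, c, d, e, h}  B2 = {a, c, d, e, h}  B3 = {a, d, e, h, k}  B4 = {a, d, e, h, i}  B5 = {d, e, f, h, k}  B6 = {d, e, g, h, k}  B7 = {e, g, h, j, k}
Tree: B1–B2, B2–B3, B2–B4, B3–B5, B3–B6, B6–B7
Every bag has size at most 5, so the width is 5 − 1 = 4 and tw(G) ≤ 4. For the lower bound, the 5 vertices {a, c, d, e, h} are pairwise adjacent, and any tree decomposition puts a clique entirely inside one bag — forcing width ≥ 4. Hence tw(G) = 4 exactly.

4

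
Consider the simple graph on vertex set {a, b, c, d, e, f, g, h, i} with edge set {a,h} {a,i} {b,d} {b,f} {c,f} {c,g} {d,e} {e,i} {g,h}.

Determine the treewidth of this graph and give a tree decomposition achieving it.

Treewidth 2.
Bags: B1 = {d, e, i}  B2 = {a, d, i}  B3 = {a, d, h}  B4 = {d, g, h}  B5 = {c, d, g}  B6 = {c, d, f}  B7 = {b, d, f}
Tree: B1–B2, B2–B3, B3–B4, B4–B5, B5–B6, B6–B7

Each bag holds 3 vertices, so the decomposition has width 2, which upper-bounds the treewidth. Since d–e–i–a–h–g–c–f–b–d is a cycle in G, G is not acyclic. Forests are exactly the graphs of treewidth ≤ 1, so tw(G) ≥ 2. Hence tw(G) = 2 exactly.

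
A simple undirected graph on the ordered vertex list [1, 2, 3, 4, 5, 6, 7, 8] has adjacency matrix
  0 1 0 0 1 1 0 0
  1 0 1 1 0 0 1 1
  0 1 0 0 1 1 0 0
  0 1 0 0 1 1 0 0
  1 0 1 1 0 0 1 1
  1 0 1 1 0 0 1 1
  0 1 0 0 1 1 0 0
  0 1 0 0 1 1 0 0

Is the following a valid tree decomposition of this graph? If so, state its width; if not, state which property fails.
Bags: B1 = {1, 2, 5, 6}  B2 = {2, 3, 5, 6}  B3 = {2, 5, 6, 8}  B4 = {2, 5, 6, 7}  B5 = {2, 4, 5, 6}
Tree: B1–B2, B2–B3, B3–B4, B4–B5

Vertex coverage: the bags together contain {1, 2, 3, 4, 5, 6, 7, 8}, the full vertex set. Edge coverage: each edge of G has both endpoints in at least one bag. Running intersection: for every vertex, the bags containing it form a connected subtree. All three properties hold, so this is a valid tree decomposition of width max|bag| − 1 = 3, and hence tw(G) ≤ 3.

Yes; width 3.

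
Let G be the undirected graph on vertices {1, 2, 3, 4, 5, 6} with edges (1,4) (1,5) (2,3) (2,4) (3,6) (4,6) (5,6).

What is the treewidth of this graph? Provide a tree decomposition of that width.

Each bag holds 3 vertices, so the decomposition has width 2, which upper-bounds the treewidth. For the lower bound, G contains the cycle 5–1–4–6–5, so G is not a forest; only forests have treewidth ≤ 1, hence tw(G) ≥ 2. Hence tw(G) = 2 exactly.

Treewidth 2.
Bags: B1 = {1, 5, 6}  B2 = {1, 4, 6}  B3 = {3, 4, 6}  B4 = {2, 3, 4}
Tree: B1–B2, B2–B3, B3–B4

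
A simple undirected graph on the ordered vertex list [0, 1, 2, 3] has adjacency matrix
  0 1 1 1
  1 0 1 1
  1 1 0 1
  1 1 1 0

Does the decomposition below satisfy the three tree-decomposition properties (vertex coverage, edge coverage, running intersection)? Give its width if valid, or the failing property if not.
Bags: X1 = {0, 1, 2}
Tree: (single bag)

No — vertex 3 appears in no bag.

A tree decomposition must satisfy three properties: every vertex lies in some bag; for every edge, both endpoints lie together in some bag; and for every vertex, the bags containing it form a connected subtree. Here vertex 3 appears in no bag, so the decomposition is invalid.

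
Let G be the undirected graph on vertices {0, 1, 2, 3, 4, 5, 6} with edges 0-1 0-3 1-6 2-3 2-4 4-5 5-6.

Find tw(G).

2

A width-2 tree decomposition is:
Bags: B1 = {0, 1, 3}  B2 = {1, 3, 6}  B3 = {3, 5, 6}  B4 = {3, 4, 5}  B5 = {2, 3, 4}
Tree: B1–B2, B2–B3, B3–B4, B4–B5
Each bag holds 3 vertices, so the decomposition has width 2, which upper-bounds the treewidth. Since 3–0–1–6–5–4–2–3 is a cycle in G, G is not acyclic. Forests are exactly the graphs of treewidth ≤ 1, so tw(G) ≥ 2. Combining the bounds, tw(G) = 2.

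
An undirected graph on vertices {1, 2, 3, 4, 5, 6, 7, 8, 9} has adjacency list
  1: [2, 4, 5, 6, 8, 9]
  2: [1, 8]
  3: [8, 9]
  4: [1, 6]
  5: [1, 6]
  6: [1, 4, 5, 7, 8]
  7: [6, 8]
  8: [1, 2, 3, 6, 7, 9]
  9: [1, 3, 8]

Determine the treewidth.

A width-2 tree decomposition is:
Bags: B1 = {1, 8, 9}  B2 = {1, 6, 8}  B3 = {1, 4, 6}  B4 = {6, 7, 8}  B5 = {1, 5, 6}  B6 = {3, 8, 9}  B7 = {1, 2, 8}
Tree: B1–B2, B2–B3, B2–B4, B2–B5, B1–B6, B1–B7
The largest bag has 3 vertices, giving width 2; this decomposition certifies tw(G) ≤ 2. On the other hand G contains the 3-clique {1, 8, 9}. A clique must lie in a single bag of any decomposition, so no decomposition can have width below 2. Combining the bounds, tw(G) = 2.

2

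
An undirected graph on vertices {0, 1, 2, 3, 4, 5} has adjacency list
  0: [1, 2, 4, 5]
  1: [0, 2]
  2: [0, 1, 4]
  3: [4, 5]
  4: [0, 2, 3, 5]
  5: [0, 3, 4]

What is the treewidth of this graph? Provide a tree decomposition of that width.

The largest bag has 3 vertices, giving width 2; this decomposition certifies tw(G) ≤ 2. Conversely, {0, 1, 2} is a clique of size 3, and the vertices of any clique must share a bag in every tree decomposition; so some bag has ≥ 3 vertices and tw(G) ≥ 2. The upper and lower bounds meet at 2, so that is the treewidth.

Treewidth 2.
One such decomposition:
Bags: B1 = {0, 2, 4}  B2 = {0, 4, 5}  B3 = {3, 4, 5}  B4 = {0, 1, 2}
Tree: B1–B2, B2–B3, B1–B4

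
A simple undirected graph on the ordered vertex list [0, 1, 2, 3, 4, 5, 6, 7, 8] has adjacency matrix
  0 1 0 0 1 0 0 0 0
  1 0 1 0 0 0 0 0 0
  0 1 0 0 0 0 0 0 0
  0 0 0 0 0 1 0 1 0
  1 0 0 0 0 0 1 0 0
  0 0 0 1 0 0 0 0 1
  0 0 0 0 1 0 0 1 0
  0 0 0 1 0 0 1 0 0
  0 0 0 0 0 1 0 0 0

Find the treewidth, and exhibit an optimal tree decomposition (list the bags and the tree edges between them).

The largest bag has 2 vertices, giving width 1; this decomposition certifies tw(G) ≤ 1. Since G has at least one edge (e.g. 8–5), it is not an edgeless graph, so tw(G) ≥ 1. The upper and lower bounds meet at 1, so that is the treewidth.

Treewidth 1.
One optimal decomposition is:
Bags: B1 = {5, 8}  B2 = {3, 5}  B3 = {3, 7}  B4 = {6, 7}  B5 = {4, 6}  B6 = {0, 4}  B7 = {0, 1}  B8 = {1, 2}
Tree: B1–B2, B2–B3, B3–B4, B4–B5, B5–B6, B6–B7, B7–B8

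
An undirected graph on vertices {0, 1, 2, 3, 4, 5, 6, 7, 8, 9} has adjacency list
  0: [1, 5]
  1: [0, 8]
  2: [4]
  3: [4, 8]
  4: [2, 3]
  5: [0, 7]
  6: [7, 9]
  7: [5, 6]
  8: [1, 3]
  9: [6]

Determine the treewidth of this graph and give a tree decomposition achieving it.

Every bag has size at most 2, so the width is 2 − 1 = 1 and tw(G) ≤ 1. Since G has at least one edge (e.g. 9–6), it is not an edgeless graph, so tw(G) ≥ 1. The upper and lower bounds meet at 1, so that is the treewidth.

Treewidth 1.
Bags: B1 = {6, 9}  B2 = {6, 7}  B3 = {5, 7}  B4 = {0, 5}  B5 = {0, 1}  B6 = {1, 8}  B7 = {3, 8}  B8 = {3, 4}  B9 = {2, 4}
Tree: B1–B2, B2–B3, B3–B4, B4–B5, B5–B6, B6–B7, B7–B8, B8–B9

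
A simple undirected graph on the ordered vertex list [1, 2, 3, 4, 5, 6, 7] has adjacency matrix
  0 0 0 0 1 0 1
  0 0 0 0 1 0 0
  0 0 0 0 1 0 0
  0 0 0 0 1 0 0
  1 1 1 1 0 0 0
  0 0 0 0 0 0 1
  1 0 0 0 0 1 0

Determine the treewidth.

1

A width-1 tree decomposition is:
Bags: B1 = {1, 5}  B2 = {3, 5}  B3 = {1, 7}  B4 = {2, 5}  B5 = {6, 7}  B6 = {4, 5}
Tree: B1–B2, B1–B3, B1–B4, B3–B5, B1–B6
The largest bag has 2 vertices, giving width 1; this decomposition certifies tw(G) ≤ 1. Since G has at least one edge (e.g. 5–1), it is not an edgeless graph, so tw(G) ≥ 1. Combining the bounds, tw(G) = 1.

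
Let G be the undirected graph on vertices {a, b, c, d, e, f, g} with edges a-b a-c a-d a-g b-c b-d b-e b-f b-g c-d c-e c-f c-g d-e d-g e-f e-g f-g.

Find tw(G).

A width-4 tree decomposition is:
Bags: B1 = {b, c, d, e, g}  B2 = {b, c, e, f, g}  B3 = {a, b, c, d, g}
Tree: B1–B2, B1–B3
The largest bag has 5 vertices, giving width 4; this decomposition certifies tw(G) ≤ 4. On the other hand G contains the 5-clique {b, c, d, e, g}. A clique must lie in a single bag of any decomposition, so no decomposition can have width below 4. The upper and lower bounds meet at 4, so that is the treewidth.

4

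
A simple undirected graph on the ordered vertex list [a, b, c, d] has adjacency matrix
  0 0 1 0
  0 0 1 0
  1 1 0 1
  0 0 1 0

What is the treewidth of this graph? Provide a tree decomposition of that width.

Treewidth 1.
One optimal decomposition is:
Bags: B1 = {c, d}  B2 = {a, c}  B3 = {b, c}
Tree: B1–B2, B2–B3

Each bag holds 2 vertices, so the decomposition has width 1, which upper-bounds the treewidth. Any graph with an edge has treewidth ≥ 1, and G has the edge d–c. Combining the bounds, tw(G) = 1.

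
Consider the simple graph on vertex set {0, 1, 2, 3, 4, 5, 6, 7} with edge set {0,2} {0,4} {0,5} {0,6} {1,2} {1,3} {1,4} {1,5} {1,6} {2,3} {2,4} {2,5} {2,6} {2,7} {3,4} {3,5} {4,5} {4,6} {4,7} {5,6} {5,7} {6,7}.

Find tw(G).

4

A width-4 tree decomposition is:
Bags: B1 = {1, 2, 4, 5, 6}  B2 = {0, 2, 4, 5, 6}  B3 = {2, 4, 5, 6, 7}  B4 = {1, 2, 3, 4, 5}
Tree: B1–B2, B1–B3, B1–B4
The largest bag has 5 vertices, giving width 4; this decomposition certifies tw(G) ≤ 4. Conversely, {1, 2, 3, 4, 5} is a clique of size 5, and the vertices of any clique must share a bag in every tree decomposition; so some bag has ≥ 5 vertices and tw(G) ≥ 4. The upper and lower bounds meet at 4, so that is the treewidth.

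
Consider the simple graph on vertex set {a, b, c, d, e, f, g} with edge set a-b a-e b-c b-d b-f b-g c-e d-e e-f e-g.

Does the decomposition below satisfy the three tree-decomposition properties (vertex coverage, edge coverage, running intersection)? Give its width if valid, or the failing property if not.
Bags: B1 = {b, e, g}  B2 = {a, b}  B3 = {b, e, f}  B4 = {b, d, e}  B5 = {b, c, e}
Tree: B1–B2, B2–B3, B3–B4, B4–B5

A tree decomposition must satisfy three properties: every vertex lies in some bag; for every edge, both endpoints lie together in some bag; and for every vertex, the bags containing it form a connected subtree. Here edge (e,a) lies in no bag, so the decomposition is invalid.

No — edge (e,a) lies in no bag.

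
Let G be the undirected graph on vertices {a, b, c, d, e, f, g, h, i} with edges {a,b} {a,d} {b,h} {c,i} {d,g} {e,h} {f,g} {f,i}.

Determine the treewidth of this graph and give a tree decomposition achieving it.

Every bag has size at most 2, so the width is 2 − 1 = 1 and tw(G) ≤ 1. Since G has at least one edge (e.g. c–i), it is not an edgeless graph, so tw(G) ≥ 1. Hence tw(G) = 1 exactly.

Treewidth 1.
Bags: B1 = {c, i}  B2 = {f, i}  B3 = {f, g}  B4 = {d, g}  B5 = {a, d}  B6 = {a, b}  B7 = {b, h}  B8 = {e, h}
Tree: B1–B2, B2–B3, B3–B4, B4–B5, B5–B6, B6–B7, B7–B8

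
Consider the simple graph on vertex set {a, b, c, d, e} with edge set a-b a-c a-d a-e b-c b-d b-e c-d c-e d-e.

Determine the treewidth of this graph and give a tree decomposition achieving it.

Treewidth 4.
Bags: B1 = {a, b, c, d, e}
Tree: (single bag)

A single bag containing all 5 vertices is trivially a valid decomposition of width 4. Conversely, {a, b, c, d, e} is a clique of size 5, and the vertices of any clique must share a bag in every tree decomposition; so some bag has ≥ 5 vertices and tw(G) ≥ 4. The upper and lower bounds meet at 4, so that is the treewidth.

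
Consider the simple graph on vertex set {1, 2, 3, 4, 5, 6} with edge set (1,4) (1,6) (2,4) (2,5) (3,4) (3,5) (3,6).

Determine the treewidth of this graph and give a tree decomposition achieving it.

Each bag holds 3 vertices, so the decomposition has width 2, which upper-bounds the treewidth. For the lower bound, G contains the cycle 6–1–4–3–6, so G is not a forest; only forests have treewidth ≤ 1, hence tw(G) ≥ 2. Combining the bounds, tw(G) = 2.

Treewidth 2.
One such decomposition:
Bags: B1 = {1, 3, 6}  B2 = {1, 3, 4}  B3 = {3, 4, 5}  B4 = {2, 4, 5}
Tree: B1–B2, B2–B3, B3–B4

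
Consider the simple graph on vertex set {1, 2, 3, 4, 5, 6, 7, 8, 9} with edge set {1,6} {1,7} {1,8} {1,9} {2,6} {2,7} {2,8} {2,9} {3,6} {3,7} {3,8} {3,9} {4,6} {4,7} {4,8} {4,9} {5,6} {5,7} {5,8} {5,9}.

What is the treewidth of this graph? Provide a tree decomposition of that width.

Treewidth 4.
Bags: B1 = {2, 6, 7, 8, 9}  B2 = {3, 6, 7, 8, 9}  B3 = {1, 6, 7, 8, 9}  B4 = {4, 6, 7, 8, 9}  B5 = {5, 6, 7, 8, 9}
Tree: B1–B2, B2–B3, B3–B4, B4–B5

The largest bag has 5 vertices, giving width 4; this decomposition certifies tw(G) ≤ 4. For the lower bound: the 5 vertex sets {2,9}, {3,8}, {1,7}, {6}, {4} are disjoint, each induces a connected subgraph, and every pair is joined by at least one edge of G. Contracting each set to a single vertex therefore yields K_{5} as a minor, and since treewidth is minor-monotone, tw(G) ≥ tw(K_{5}) = 4. Therefore the treewidth is 4.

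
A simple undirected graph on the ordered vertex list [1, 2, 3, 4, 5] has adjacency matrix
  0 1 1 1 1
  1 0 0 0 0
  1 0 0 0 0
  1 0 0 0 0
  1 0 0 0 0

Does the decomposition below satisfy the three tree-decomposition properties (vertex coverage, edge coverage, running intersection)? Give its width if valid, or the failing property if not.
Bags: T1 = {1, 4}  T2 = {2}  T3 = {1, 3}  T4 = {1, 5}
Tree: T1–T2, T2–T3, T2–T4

A tree decomposition must satisfy three properties: every vertex lies in some bag; for every edge, both endpoints lie together in some bag; and for every vertex, the bags containing it form a connected subtree. Here edge (1,2) lies in no bag, so the decomposition is invalid.

No — edge (1,2) lies in no bag.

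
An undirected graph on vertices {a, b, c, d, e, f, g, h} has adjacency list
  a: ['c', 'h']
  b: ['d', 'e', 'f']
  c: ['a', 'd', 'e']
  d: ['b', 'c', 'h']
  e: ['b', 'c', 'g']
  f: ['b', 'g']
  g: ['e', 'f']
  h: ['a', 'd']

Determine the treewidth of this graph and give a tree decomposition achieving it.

Treewidth 2.
Bags: B1 = {a, d, h}  B2 = {a, c, d}  B3 = {b, c, d}  B4 = {b, c, e}  B5 = {b, e, f}  B6 = {e, f, g}
Tree: B1–B2, B2–B3, B3–B4, B4–B5, B5–B6

The largest bag has 3 vertices, giving width 2; this decomposition certifies tw(G) ≤ 2. Since h–a–c–d–h is a cycle in G, G is not acyclic. Forests are exactly the graphs of treewidth ≤ 1, so tw(G) ≥ 2. Hence tw(G) = 2 exactly.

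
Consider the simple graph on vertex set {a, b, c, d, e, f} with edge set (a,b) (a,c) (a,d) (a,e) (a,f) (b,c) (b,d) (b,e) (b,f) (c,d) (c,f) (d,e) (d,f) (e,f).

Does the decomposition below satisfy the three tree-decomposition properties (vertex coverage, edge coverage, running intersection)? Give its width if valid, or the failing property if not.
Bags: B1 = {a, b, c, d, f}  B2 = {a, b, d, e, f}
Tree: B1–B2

Yes; width 4.

Checking the three conditions: (i) the bags cover all of {a, b, c, d, e, f}; (ii) for each edge, some bag contains both endpoints; (iii) the bags containing any fixed vertex form a subtree. All hold, so the decomposition is valid with width 5 − 1 = 4.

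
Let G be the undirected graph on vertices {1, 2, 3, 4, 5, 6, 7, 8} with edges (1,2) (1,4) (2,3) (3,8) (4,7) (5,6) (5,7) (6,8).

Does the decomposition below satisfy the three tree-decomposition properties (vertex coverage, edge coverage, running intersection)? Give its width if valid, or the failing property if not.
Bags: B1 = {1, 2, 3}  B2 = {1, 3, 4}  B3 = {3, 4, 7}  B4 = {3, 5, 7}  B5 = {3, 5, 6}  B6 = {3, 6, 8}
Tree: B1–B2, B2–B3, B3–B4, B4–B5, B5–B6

Yes; width 2.

Checking the three conditions: (i) the bags cover all of {1, 2, 3, 4, 5, 6, 7, 8}; (ii) for each edge, some bag contains both endpoints; (iii) the bags containing any fixed vertex form a subtree. All hold, so the decomposition is valid with width 3 − 1 = 2.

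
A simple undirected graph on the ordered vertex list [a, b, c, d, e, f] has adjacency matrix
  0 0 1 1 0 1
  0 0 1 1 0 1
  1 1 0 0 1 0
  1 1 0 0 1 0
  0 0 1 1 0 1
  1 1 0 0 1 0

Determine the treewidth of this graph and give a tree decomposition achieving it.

Treewidth 3.
One such decomposition:
Bags: B1 = {a, c, d, f}  B2 = {c, d, e, f}  B3 = {b, c, d, f}
Tree: B1–B2, B2–B3

Every bag has size at most 4, so the width is 4 − 1 = 3 and tw(G) ≤ 3. For the lower bound: the 4 vertex sets {a,c}, {e,f}, {d}, {b} are disjoint, each induces a connected subgraph, and every pair is joined by at least one edge of G. Contracting each set to a single vertex therefore yields K_{4} as a minor, and since treewidth is minor-monotone, tw(G) ≥ tw(K_{4}) = 3. Hence tw(G) = 3 exactly.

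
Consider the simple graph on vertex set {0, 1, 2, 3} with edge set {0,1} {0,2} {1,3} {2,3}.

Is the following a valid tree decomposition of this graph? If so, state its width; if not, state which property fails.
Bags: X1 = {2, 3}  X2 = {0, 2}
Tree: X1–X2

A tree decomposition must satisfy three properties: every vertex lies in some bag; for every edge, both endpoints lie together in some bag; and for every vertex, the bags containing it form a connected subtree. Here vertex 1 appears in no bag, so the decomposition is invalid.

No — vertex 1 appears in no bag.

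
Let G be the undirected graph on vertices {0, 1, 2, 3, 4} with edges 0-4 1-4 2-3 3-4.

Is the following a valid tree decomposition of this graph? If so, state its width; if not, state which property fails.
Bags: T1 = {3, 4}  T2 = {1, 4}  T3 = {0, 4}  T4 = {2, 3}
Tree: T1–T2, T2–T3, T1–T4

Yes; width 1.

Checking the three conditions: (i) the bags cover all of {0, 1, 2, 3, 4}; (ii) for each edge, some bag contains both endpoints; (iii) the bags containing any fixed vertex form a subtree. All hold, so the decomposition is valid with width 2 − 1 = 1.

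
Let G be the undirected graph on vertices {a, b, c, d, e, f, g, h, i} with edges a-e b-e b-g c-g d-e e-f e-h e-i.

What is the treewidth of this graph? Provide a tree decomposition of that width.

Treewidth 1.
One optimal decomposition is:
Bags: B1 = {b, e}  B2 = {e, i}  B3 = {d, e}  B4 = {a, e}  B5 = {e, f}  B6 = {e, h}  B7 = {b, g}  B8 = {c, g}
Tree: B1–B2, B1–B3, B2–B4, B4–B5, B4–B6, B1–B7, B7–B8

The largest bag has 2 vertices, giving width 1; this decomposition certifies tw(G) ≤ 1. G has an edge, so its treewidth is at least 1. The upper and lower bounds meet at 1, so that is the treewidth.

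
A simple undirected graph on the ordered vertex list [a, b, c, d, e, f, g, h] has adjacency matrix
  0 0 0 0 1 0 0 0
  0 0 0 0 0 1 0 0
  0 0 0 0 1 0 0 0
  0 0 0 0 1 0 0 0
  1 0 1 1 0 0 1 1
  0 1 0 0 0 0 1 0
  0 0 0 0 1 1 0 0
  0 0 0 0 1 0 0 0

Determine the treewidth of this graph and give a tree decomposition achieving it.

Treewidth 1.
One optimal decomposition is:
Bags: B1 = {e, h}  B2 = {e, g}  B3 = {c, e}  B4 = {f, g}  B5 = {d, e}  B6 = {a, e}  B7 = {b, f}
Tree: B1–B2, B2–B3, B2–B4, B3–B5, B5–B6, B4–B7

The largest bag has 2 vertices, giving width 1; this decomposition certifies tw(G) ≤ 1. Any graph with an edge has treewidth ≥ 1, and G has the edge e–h. Hence tw(G) = 1 exactly.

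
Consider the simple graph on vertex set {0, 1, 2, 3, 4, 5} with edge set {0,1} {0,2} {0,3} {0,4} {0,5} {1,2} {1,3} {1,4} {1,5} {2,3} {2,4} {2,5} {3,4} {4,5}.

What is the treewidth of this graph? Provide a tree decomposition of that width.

Each bag holds 5 vertices, so the decomposition has width 4, which upper-bounds the treewidth. For the lower bound, the 5 vertices {0, 1, 2, 3, 4} are pairwise adjacent, and any tree decomposition puts a clique entirely inside one bag — forcing width ≥ 4. Hence tw(G) = 4 exactly.

Treewidth 4.
Bags: B1 = {0, 1, 2, 3, 4}  B2 = {0, 1, 2, 4, 5}
Tree: B1–B2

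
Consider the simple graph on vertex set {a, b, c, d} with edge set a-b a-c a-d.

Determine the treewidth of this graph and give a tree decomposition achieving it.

Treewidth 1.
Bags: B1 = {a, b}  B2 = {a, d}  B3 = {a, c}
Tree: B1–B2, B1–B3

The largest bag has 2 vertices, giving width 1; this decomposition certifies tw(G) ≤ 1. G has an edge, so its treewidth is at least 1. The upper and lower bounds meet at 1, so that is the treewidth.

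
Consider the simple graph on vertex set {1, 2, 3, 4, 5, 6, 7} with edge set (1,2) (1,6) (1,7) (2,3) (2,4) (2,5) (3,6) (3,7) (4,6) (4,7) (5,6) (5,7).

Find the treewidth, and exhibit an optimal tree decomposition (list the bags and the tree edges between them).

Each bag holds 4 vertices, so the decomposition has width 3, which upper-bounds the treewidth. For the lower bound: the 4 vertex sets {2,3}, {1,6}, {7}, {5} are disjoint, each induces a connected subgraph, and every pair is joined by at least one edge of G. Contracting each set to a single vertex therefore yields K_{4} as a minor, and since treewidth is minor-monotone, tw(G) ≥ tw(K_{4}) = 3. Combining the bounds, tw(G) = 3.

Treewidth 3.
One optimal decomposition is:
Bags: B1 = {2, 3, 6, 7}  B2 = {1, 2, 6, 7}  B3 = {2, 5, 6, 7}  B4 = {2, 4, 6, 7}
Tree: B1–B2, B2–B3, B3–B4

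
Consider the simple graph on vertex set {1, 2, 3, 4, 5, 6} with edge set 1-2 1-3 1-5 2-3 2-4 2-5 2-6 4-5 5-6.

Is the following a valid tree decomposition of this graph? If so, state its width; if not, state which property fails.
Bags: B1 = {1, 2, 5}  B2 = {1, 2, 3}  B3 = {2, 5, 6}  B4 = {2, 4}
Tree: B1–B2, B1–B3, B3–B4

A tree decomposition must satisfy three properties: every vertex lies in some bag; for every edge, both endpoints lie together in some bag; and for every vertex, the bags containing it form a connected subtree. Here edge (5,4) lies in no bag, so the decomposition is invalid.

No — edge (5,4) lies in no bag.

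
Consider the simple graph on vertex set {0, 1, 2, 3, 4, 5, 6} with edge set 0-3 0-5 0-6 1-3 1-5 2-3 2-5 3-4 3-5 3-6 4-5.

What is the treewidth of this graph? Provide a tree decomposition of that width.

Treewidth 2.
One such decomposition:
Bags: B1 = {2, 3, 5}  B2 = {3, 4, 5}  B3 = {0, 3, 5}  B4 = {1, 3, 5}  B5 = {0, 3, 6}
Tree: B1–B2, B1–B3, B1–B4, B3–B5

Every bag has size at most 3, so the width is 3 − 1 = 2 and tw(G) ≤ 2. On the other hand G contains the 3-clique {0, 3, 5}. A clique must lie in a single bag of any decomposition, so no decomposition can have width below 2. Therefore the treewidth is 2.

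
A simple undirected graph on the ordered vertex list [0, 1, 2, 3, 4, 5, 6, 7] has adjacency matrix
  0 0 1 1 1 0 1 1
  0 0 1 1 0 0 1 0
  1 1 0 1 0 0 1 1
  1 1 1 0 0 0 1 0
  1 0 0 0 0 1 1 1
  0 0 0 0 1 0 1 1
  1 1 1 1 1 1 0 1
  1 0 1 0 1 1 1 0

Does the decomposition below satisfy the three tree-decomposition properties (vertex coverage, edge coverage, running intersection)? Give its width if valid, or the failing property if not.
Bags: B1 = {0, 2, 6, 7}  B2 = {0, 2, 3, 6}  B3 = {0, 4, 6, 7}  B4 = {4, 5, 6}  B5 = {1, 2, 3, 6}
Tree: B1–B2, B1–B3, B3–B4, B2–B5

No — edge (7,5) lies in no bag.

A tree decomposition must satisfy three properties: every vertex lies in some bag; for every edge, both endpoints lie together in some bag; and for every vertex, the bags containing it form a connected subtree. Here edge (7,5) lies in no bag, so the decomposition is invalid.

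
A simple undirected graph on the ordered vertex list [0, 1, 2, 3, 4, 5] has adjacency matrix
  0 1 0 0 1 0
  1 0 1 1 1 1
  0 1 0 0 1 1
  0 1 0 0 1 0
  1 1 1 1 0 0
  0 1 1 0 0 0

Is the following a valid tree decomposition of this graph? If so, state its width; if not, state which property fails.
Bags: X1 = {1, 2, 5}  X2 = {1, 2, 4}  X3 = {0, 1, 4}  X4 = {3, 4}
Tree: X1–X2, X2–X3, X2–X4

A tree decomposition must satisfy three properties: every vertex lies in some bag; for every edge, both endpoints lie together in some bag; and for every vertex, the bags containing it form a connected subtree. Here edge (1,3) lies in no bag, so the decomposition is invalid.

No — edge (1,3) lies in no bag.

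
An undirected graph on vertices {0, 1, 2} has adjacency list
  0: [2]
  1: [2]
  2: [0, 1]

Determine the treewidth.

1

A width-1 tree decomposition is:
Bags: B1 = {1, 2}  B2 = {0, 2}
Tree: B1–B2
Every bag has size at most 2, so the width is 2 − 1 = 1 and tw(G) ≤ 1. G has an edge, so its treewidth is at least 1. Therefore the treewidth is 1.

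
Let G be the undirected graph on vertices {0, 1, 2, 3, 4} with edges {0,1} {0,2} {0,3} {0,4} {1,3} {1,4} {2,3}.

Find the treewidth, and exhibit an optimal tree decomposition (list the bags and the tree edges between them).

The largest bag has 3 vertices, giving width 2; this decomposition certifies tw(G) ≤ 2. For the lower bound, the 3 vertices {0, 1, 3} are pairwise adjacent, and any tree decomposition puts a clique entirely inside one bag — forcing width ≥ 2. Combining the bounds, tw(G) = 2.

Treewidth 2.
One such decomposition:
Bags: B1 = {0, 2, 3}  B2 = {0, 1, 3}  B3 = {0, 1, 4}
Tree: B1–B2, B2–B3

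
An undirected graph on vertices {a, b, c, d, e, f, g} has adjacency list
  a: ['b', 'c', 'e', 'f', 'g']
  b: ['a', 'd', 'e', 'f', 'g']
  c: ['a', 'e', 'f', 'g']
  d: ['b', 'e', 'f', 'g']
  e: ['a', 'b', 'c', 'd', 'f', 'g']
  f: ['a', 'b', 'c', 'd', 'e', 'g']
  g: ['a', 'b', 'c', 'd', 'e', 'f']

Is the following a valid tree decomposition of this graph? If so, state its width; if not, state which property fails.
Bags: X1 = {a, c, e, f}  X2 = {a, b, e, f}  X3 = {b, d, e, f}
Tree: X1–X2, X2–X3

No — vertex g appears in no bag.

A tree decomposition must satisfy three properties: every vertex lies in some bag; for every edge, both endpoints lie together in some bag; and for every vertex, the bags containing it form a connected subtree. Here vertex g appears in no bag, so the decomposition is invalid.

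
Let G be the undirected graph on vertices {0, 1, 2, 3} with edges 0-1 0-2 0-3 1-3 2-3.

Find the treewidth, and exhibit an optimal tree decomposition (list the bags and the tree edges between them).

Treewidth 2.
Bags: B1 = {0, 1, 3}  B2 = {0, 2, 3}
Tree: B1–B2

The largest bag has 3 vertices, giving width 2; this decomposition certifies tw(G) ≤ 2. Conversely, {0, 1, 3} is a clique of size 3, and the vertices of any clique must share a bag in every tree decomposition; so some bag has ≥ 3 vertices and tw(G) ≥ 2. The upper and lower bounds meet at 2, so that is the treewidth.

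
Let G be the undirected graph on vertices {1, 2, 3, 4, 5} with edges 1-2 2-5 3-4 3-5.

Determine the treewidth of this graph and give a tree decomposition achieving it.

Each bag holds 2 vertices, so the decomposition has width 1, which upper-bounds the treewidth. G has an edge, so its treewidth is at least 1. Combining the bounds, tw(G) = 1.

Treewidth 1.
One such decomposition:
Bags: B1 = {3, 4}  B2 = {3, 5}  B3 = {2, 5}  B4 = {1, 2}
Tree: B1–B2, B2–B3, B3–B4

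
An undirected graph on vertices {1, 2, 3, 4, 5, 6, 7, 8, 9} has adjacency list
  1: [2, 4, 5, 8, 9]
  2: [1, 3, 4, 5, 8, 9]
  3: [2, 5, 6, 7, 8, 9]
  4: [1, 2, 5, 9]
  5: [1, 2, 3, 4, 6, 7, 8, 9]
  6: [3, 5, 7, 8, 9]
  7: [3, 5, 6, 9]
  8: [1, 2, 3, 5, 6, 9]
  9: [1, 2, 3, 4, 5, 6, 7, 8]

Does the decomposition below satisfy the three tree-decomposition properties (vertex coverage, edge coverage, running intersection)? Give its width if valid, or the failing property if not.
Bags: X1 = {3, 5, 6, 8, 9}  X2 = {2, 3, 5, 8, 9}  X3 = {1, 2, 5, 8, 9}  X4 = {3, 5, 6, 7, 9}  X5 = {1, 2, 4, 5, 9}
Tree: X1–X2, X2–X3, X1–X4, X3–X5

Vertex coverage: the bags together contain {1, 2, 3, 4, 5, 6, 7, 8, 9}, the full vertex set. Edge coverage: each edge of G has both endpoints in at least one bag. Running intersection: for every vertex, the bags containing it form a connected subtree. All three properties hold, so this is a valid tree decomposition of width max|bag| − 1 = 4, and hence tw(G) ≤ 4.

Yes; width 4.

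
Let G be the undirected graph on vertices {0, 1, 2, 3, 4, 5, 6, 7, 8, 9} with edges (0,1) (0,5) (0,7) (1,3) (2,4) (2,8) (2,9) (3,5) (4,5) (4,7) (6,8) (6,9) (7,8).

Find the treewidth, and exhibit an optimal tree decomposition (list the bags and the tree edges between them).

Treewidth 2.
One optimal decomposition is:
Bags: B1 = {0, 1, 3}  B2 = {0, 3, 5}  B3 = {0, 5, 7}  B4 = {4, 5, 7}  B5 = {4, 7, 8}  B6 = {2, 4, 8}  B7 = {2, 6, 8}  B8 = {2, 6, 9}
Tree: B1–B2, B2–B3, B3–B4, B4–B5, B5–B6, B6–B7, B7–B8

The largest bag has 3 vertices, giving width 2; this decomposition certifies tw(G) ≤ 2. Since 1–3–5–0–1 is a cycle in G, G is not acyclic. Forests are exactly the graphs of treewidth ≤ 1, so tw(G) ≥ 2. The upper and lower bounds meet at 2, so that is the treewidth.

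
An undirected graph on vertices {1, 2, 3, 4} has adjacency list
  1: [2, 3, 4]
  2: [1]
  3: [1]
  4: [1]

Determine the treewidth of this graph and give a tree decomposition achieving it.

Every bag has size at most 2, so the width is 2 − 1 = 1 and tw(G) ≤ 1. Since G has at least one edge (e.g. 3–1), it is not an edgeless graph, so tw(G) ≥ 1. Combining the bounds, tw(G) = 1.

Treewidth 1.
Bags: B1 = {1, 3}  B2 = {1, 2}  B3 = {1, 4}
Tree: B1–B2, B2–B3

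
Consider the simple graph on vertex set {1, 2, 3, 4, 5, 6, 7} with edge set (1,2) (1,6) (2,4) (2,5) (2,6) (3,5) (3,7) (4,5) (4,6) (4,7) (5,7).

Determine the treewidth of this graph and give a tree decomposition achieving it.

Treewidth 2.
One such decomposition:
Bags: B1 = {4, 5, 7}  B2 = {2, 4, 5}  B3 = {3, 5, 7}  B4 = {2, 4, 6}  B5 = {1, 2, 6}
Tree: B1–B2, B1–B3, B2–B4, B4–B5

The largest bag has 3 vertices, giving width 2; this decomposition certifies tw(G) ≤ 2. Conversely, {1, 2, 6} is a clique of size 3, and the vertices of any clique must share a bag in every tree decomposition; so some bag has ≥ 3 vertices and tw(G) ≥ 2. Therefore the treewidth is 2.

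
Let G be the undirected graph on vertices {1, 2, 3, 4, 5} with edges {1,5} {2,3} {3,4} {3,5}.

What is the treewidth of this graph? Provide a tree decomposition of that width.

Every bag has size at most 2, so the width is 2 − 1 = 1 and tw(G) ≤ 1. Any graph with an edge has treewidth ≥ 1, and G has the edge 5–3. The upper and lower bounds meet at 1, so that is the treewidth.

Treewidth 1.
Bags: B1 = {3, 5}  B2 = {2, 3}  B3 = {1, 5}  B4 = {3, 4}
Tree: B1–B2, B1–B3, B2–B4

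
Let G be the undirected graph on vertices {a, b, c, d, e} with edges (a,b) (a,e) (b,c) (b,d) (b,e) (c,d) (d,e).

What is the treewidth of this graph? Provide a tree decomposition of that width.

Every bag has size at most 3, so the width is 3 − 1 = 2 and tw(G) ≤ 2. For the lower bound, the 3 vertices {b, d, e} are pairwise adjacent, and any tree decomposition puts a clique entirely inside one bag — forcing width ≥ 2. Hence tw(G) = 2 exactly.

Treewidth 2.
One optimal decomposition is:
Bags: B1 = {b, d, e}  B2 = {b, c, d}  B3 = {a, b, e}
Tree: B1–B2, B1–B3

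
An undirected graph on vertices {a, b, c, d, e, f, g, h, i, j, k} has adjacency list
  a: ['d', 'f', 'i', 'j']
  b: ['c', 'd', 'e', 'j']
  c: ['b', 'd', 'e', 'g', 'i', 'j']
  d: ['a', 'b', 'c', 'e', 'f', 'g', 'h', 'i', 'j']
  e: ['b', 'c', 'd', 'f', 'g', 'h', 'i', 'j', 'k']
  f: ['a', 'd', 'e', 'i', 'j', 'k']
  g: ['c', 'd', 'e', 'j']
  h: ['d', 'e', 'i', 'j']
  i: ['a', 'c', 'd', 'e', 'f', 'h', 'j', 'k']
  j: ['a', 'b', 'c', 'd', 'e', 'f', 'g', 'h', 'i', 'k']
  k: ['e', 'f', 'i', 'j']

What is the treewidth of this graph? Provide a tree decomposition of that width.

Treewidth 4.
Bags: B1 = {d, e, f, i, j}  B2 = {c, d, e, i, j}  B3 = {a, d, f, i, j}  B4 = {d, e, h, i, j}  B5 = {c, d, e, g, j}  B6 = {b, c, d, e, j}  B7 = {e, f, i, j, k}
Tree: B1–B2, B1–B3, B2–B4, B2–B5, B2–B6, B1–B7

Every bag has size at most 5, so the width is 5 − 1 = 4 and tw(G) ≤ 4. On the other hand G contains the 5-clique {c, d, e, g, j}. A clique must lie in a single bag of any decomposition, so no decomposition can have width below 4. The upper and lower bounds meet at 4, so that is the treewidth.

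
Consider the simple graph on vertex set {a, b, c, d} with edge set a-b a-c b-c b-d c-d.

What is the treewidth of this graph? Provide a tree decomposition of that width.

Treewidth 2.
One optimal decomposition is:
Bags: B1 = {b, c, d}  B2 = {a, b, c}
Tree: B1–B2

Every bag has size at most 3, so the width is 3 − 1 = 2 and tw(G) ≤ 2. Conversely, {b, c, d} is a clique of size 3, and the vertices of any clique must share a bag in every tree decomposition; so some bag has ≥ 3 vertices and tw(G) ≥ 2. The upper and lower bounds meet at 2, so that is the treewidth.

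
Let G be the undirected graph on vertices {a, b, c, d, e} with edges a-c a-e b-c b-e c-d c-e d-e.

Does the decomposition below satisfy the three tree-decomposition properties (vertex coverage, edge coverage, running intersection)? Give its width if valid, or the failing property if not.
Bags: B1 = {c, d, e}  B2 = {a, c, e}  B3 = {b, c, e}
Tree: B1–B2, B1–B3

Yes; width 2.

Vertex coverage: the bags together contain {a, b, c, d, e}, the full vertex set. Edge coverage: each edge of G has both endpoints in at least one bag. Running intersection: for every vertex, the bags containing it form a connected subtree. All three properties hold, so this is a valid tree decomposition of width max|bag| − 1 = 2, and hence tw(G) ≤ 2.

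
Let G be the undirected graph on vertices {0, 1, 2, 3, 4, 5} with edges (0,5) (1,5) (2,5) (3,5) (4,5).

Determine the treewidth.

A width-1 tree decomposition is:
Bags: B1 = {4, 5}  B2 = {0, 5}  B3 = {3, 5}  B4 = {2, 5}  B5 = {1, 5}
Tree: B1–B2, B1–B3, B3–B4, B2–B5
Each bag holds 2 vertices, so the decomposition has width 1, which upper-bounds the treewidth. Since G has at least one edge (e.g. 4–5), it is not an edgeless graph, so tw(G) ≥ 1. Hence tw(G) = 1 exactly.

1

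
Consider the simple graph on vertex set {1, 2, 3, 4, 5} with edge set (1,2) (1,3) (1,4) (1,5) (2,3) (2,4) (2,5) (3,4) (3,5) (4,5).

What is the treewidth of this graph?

4

A width-4 tree decomposition is:
Bags: B1 = {1, 2, 3, 4, 5}
Tree: (single bag)
With just one bag of size 5, the width is 5 − 1 = 4, so tw(G) ≤ 4. For the lower bound, the 5 vertices {1, 2, 3, 4, 5} are pairwise adjacent, and any tree decomposition puts a clique entirely inside one bag — forcing width ≥ 4. Therefore the treewidth is 4.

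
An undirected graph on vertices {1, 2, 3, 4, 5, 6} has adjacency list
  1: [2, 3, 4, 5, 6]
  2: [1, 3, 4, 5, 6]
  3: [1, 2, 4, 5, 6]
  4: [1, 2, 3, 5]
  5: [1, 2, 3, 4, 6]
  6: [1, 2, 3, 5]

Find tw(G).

A width-4 tree decomposition is:
Bags: B1 = {1, 2, 3, 4, 5}  B2 = {1, 2, 3, 5, 6}
Tree: B1–B2
Each bag holds 5 vertices, so the decomposition has width 4, which upper-bounds the treewidth. For the lower bound, the 5 vertices {1, 2, 3, 4, 5} are pairwise adjacent, and any tree decomposition puts a clique entirely inside one bag — forcing width ≥ 4. The upper and lower bounds meet at 4, so that is the treewidth.

4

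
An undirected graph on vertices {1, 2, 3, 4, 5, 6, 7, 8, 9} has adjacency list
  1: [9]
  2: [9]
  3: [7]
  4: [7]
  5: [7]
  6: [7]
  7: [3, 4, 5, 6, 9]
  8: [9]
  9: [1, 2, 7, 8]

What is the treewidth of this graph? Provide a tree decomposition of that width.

Treewidth 1.
One such decomposition:
Bags: B1 = {1, 9}  B2 = {7, 9}  B3 = {6, 7}  B4 = {4, 7}  B5 = {8, 9}  B6 = {5, 7}  B7 = {2, 9}  B8 = {3, 7}
Tree: B1–B2, B2–B3, B3–B4, B2–B5, B4–B6, B5–B7, B4–B8

The largest bag has 2 vertices, giving width 1; this decomposition certifies tw(G) ≤ 1. G has an edge, so its treewidth is at least 1. Hence tw(G) = 1 exactly.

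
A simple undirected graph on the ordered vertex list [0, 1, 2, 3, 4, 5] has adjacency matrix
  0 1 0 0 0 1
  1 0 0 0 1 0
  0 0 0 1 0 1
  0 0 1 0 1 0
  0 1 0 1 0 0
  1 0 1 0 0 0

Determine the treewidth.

A width-2 tree decomposition is:
Bags: B1 = {1, 3, 4}  B2 = {1, 2, 3}  B3 = {1, 2, 5}  B4 = {0, 1, 5}
Tree: B1–B2, B2–B3, B3–B4
Each bag holds 3 vertices, so the decomposition has width 2, which upper-bounds the treewidth. The edges 1–4–3–2–5–0–1 form a cycle, so G is not a tree and its treewidth is at least 2. Combining the bounds, tw(G) = 2.

2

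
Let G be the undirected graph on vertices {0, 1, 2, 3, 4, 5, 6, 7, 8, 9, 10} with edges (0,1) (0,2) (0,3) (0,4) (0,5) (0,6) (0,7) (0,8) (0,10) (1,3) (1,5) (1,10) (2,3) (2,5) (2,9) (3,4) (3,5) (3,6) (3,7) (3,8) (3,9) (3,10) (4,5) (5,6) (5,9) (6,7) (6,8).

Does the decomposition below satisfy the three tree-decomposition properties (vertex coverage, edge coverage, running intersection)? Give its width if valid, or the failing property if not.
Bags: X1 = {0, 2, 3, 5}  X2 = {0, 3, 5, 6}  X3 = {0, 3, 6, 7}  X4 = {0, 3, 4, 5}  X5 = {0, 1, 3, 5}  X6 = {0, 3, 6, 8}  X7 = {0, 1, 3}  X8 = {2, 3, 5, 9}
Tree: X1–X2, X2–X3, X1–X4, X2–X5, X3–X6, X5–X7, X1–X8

A tree decomposition must satisfy three properties: every vertex lies in some bag; for every edge, both endpoints lie together in some bag; and for every vertex, the bags containing it form a connected subtree. Here vertex 10 appears in no bag, so the decomposition is invalid.

No — vertex 10 appears in no bag.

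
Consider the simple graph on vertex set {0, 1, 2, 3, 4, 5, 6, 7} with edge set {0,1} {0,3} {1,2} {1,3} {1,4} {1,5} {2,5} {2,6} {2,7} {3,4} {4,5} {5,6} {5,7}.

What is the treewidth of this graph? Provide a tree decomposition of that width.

The largest bag has 3 vertices, giving width 2; this decomposition certifies tw(G) ≤ 2. Conversely, {1, 2, 5} is a clique of size 3, and the vertices of any clique must share a bag in every tree decomposition; so some bag has ≥ 3 vertices and tw(G) ≥ 2. Hence tw(G) = 2 exactly.

Treewidth 2.
One such decomposition:
Bags: B1 = {1, 3, 4}  B2 = {1, 4, 5}  B3 = {1, 2, 5}  B4 = {0, 1, 3}  B5 = {2, 5, 7}  B6 = {2, 5, 6}
Tree: B1–B2, B2–B3, B1–B4, B3–B5, B3–B6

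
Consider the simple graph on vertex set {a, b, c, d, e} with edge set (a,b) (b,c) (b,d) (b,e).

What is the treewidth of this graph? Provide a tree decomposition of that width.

The largest bag has 2 vertices, giving width 1; this decomposition certifies tw(G) ≤ 1. Any graph with an edge has treewidth ≥ 1, and G has the edge c–b. Hence tw(G) = 1 exactly.

Treewidth 1.
One such decomposition:
Bags: B1 = {b, c}  B2 = {b, e}  B3 = {b, d}  B4 = {a, b}
Tree: B1–B2, B2–B3, B2–B4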